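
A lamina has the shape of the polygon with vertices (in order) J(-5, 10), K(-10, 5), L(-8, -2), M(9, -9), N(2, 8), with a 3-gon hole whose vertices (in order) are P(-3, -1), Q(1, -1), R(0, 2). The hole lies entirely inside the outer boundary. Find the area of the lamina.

Outer boundary:
J→K: (-5)(5) − (-10)(10) = 75
K→L: (-10)(-2) − (-8)(5) = 60
L→M: (-8)(-9) − (9)(-2) = 90
M→N: (9)(8) − (2)(-9) = 90
N→J: (2)(10) − (-5)(8) = 60
Σ = 375
Area = |Σ|/2 = 187.5.
Hole:
P→Q: (-3)(-1) − (1)(-1) = 4
Q→R: (1)(2) − (0)(-1) = 2
R→P: (0)(-1) − (-3)(2) = 6
Σ = 12
Area = |Σ|/2 = 6.
Net area = 187.5 − 6 = 181.5.

181.5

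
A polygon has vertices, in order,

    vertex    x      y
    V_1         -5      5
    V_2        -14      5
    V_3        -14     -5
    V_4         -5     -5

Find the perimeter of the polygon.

38

|V_1V_2| = √((-9)² + (0)²) = √81 = 9
|V_2V_3| = √((0)² + (-10)²) = √100 = 10
|V_3V_4| = √((9)² + (0)²) = √81 = 9
|V_4V_1| = √((0)² + (10)²) = √100 = 10
Perimeter = 9 + 10 + 9 + 10 = 38.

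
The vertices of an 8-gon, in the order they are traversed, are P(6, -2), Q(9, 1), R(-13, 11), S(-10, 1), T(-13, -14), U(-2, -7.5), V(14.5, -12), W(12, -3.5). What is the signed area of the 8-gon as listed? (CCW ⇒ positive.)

339.25

Apply the shoelace formula: 2A = Σ (x_i·y_{i+1} − x_{i+1}·y_i), indices taken mod 8.
Σ = (24) + (112) + (97) + (153) + (69.5) + (132.75) + (93.25) + (-3) = 678.5
Signed area = Σ/2 = 339.25 (positive ⇒ counter-clockwise traversal).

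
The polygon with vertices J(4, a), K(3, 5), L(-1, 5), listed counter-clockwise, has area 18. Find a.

-4

Write out the shoelace sum; only the two edges meeting at J involve a:
2·Area = [((-1)·a − 4·5) + (4·5 − 3·a)] + 20
       = -4·a + 20 = 36
⇒ a = -4.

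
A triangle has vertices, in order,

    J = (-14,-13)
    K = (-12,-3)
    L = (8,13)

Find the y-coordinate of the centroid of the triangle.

Apply the shoelace (surveyor's) formula. First the cross-terms c_i = x_i·y_{i+1} − x_{i+1}·y_i:
  -114, -132, 78  ⇒  2A = -168, A = -84.
Then Σ (y_i + y_{i+1})·c_i = 504, so ȳ = 504 / (6·(-84)) = -1.

-1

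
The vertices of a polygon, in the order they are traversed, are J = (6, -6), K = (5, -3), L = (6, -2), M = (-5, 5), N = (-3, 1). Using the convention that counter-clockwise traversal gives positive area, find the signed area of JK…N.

31

Σ = (12) + (8) + (20) + (10) + (12) = 62
Signed area = Σ/2 = 31 (positive ⇒ counter-clockwise traversal).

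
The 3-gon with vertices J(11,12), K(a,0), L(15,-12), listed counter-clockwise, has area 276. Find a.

-10

The doubled signed area Σ (x_i y_{i+1} − x_{i+1} y_i) is linear in a.
With a=0 it equals 312; the coefficient of a is -24 (from the two edges through K).
So -24·a + 312 = 2·276 = 552 ⇒ a = -10.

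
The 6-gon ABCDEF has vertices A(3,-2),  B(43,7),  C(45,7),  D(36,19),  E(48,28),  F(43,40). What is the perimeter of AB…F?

144

|AB| = √((40)² + (9)²) = √1681 = 41
|BC| = √((2)² + (0)²) = √4 = 2
|CD| = √((-9)² + (12)²) = √225 = 15
|DE| = √((12)² + (9)²) = √225 = 15
|EF| = √((-5)² + (12)²) = √169 = 13
|FA| = √((-40)² + (-42)²) = √3364 = 58
Perimeter = 41 + 2 + 15 + 15 + 13 + 58 = 144.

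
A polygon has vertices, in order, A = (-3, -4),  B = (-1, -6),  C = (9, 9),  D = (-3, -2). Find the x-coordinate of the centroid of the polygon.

161/111

Apply the shoelace (surveyor's) formula. First the cross-terms c_i = x_i·y_{i+1} − x_{i+1}·y_i:
  14, 45, 9, 6  ⇒  2A = 74, A = 37.
Then Σ (x_i + x_{i+1})·c_i = 322, so x̄ = 322 / (6·37) = 161/111.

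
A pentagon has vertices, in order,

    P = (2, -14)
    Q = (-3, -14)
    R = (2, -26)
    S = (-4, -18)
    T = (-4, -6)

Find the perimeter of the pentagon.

|PQ| = √((-5)² + (0)²) = √25 = 5
|QR| = √((5)² + (-12)²) = √169 = 13
|RS| = √((-6)² + (8)²) = √100 = 10
|ST| = √((0)² + (12)²) = √144 = 12
|TP| = √((6)² + (-8)²) = √100 = 10
Perimeter = 5 + 13 + 10 + 12 + 10 = 50.

50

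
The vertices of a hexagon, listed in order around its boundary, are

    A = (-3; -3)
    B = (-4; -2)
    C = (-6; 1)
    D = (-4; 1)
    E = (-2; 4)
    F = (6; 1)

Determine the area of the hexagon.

Apply the shoelace (surveyor's) formula: 2A = Σ (x_i·y_{i+1} − x_{i+1}·y_i), indices taken mod 6.
Cross-terms: -6, -16, -2, -14, -26, -15  ⇒  Σ = -79
Area = |Σ|/2 = 39.5.

39.5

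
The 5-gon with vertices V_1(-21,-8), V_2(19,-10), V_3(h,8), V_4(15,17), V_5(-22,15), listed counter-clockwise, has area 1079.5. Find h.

The doubled signed area Σ (x_i y_{i+1} − x_{i+1} y_i) is linear in h.
With h=0 it equals 1484; the coefficient of h is 27 (from the two edges through V_3).
So 27·h + 1484 = 2·1079.5 = 2159 ⇒ h = 25.

25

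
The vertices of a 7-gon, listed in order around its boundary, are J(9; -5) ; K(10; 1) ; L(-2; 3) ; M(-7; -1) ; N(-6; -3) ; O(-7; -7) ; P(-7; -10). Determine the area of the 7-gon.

148

Apply the shoelace (surveyor's) formula: 2A = Σ (x_i·y_{i+1} − x_{i+1}·y_i), indices taken mod 7.
Σ = (59) + (32) + (23) + (15) + (21) + (21) + (125) = 296
Area = |Σ|/2 = 148.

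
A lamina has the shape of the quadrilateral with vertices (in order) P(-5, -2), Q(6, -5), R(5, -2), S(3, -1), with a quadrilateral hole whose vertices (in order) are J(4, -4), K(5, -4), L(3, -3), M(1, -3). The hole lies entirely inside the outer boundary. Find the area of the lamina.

18.5

Outer boundary:
Cross-terms: 37, 13, 1, -11  ⇒  Σ = 40
Area = |Σ|/2 = 20.
Hole:
Apply the shoelace (surveyor's) formula: 2A = Σ (x_i·y_{i+1} − x_{i+1}·y_i), indices taken mod 4.
Σ = (4) + (-3) + (-6) + (8) = 3
Area = |Σ|/2 = 1.5.
Net area = 20 − 1.5 = 18.5.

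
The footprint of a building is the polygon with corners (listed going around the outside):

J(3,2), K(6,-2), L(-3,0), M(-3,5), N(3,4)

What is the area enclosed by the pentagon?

36

J→K: (3)(-2) − (6)(2) = -18
K→L: (6)(0) − (-3)(-2) = -6
L→M: (-3)(5) − (-3)(0) = -15
M→N: (-3)(4) − (3)(5) = -27
N→J: (3)(2) − (3)(4) = -6
Σ = -72
Area = |Σ|/2 = 36.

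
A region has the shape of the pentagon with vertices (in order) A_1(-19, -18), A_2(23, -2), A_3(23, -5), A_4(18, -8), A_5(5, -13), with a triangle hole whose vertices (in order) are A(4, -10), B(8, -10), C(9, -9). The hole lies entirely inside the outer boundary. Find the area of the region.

Outer boundary:
Apply the surveyor's formula: 2A = Σ (x_i·y_{i+1} − x_{i+1}·y_i), indices taken mod 5.
Σ = (452) + (-69) + (-94) + (-194) + (-337) = -242
Area = |Σ|/2 = 121.
Hole:
Apply the shoelace (surveyor's) formula: 2A = Σ (x_i·y_{i+1} − x_{i+1}·y_i), indices taken mod 3.
A→B: (4)(-10) − (8)(-10) = 40
B→C: (8)(-9) − (9)(-10) = 18
C→A: (9)(-10) − (4)(-9) = -54
Σ = 4
Area = |Σ|/2 = 2.
Net area = 121 − 2 = 119.

119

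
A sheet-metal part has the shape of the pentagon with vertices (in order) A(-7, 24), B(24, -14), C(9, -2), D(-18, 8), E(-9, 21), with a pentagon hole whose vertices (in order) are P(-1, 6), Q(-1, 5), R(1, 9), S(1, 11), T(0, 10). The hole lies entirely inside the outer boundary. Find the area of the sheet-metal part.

365

Outer boundary:
Apply the shoelace formula: 2A = Σ (x_i·y_{i+1} − x_{i+1}·y_i), indices taken mod 5.
A→B: (-7)(-14) − (24)(24) = -478
B→C: (24)(-2) − (9)(-14) = 78
C→D: (9)(8) − (-18)(-2) = 36
D→E: (-18)(21) − (-9)(8) = -306
E→A: (-9)(24) − (-7)(21) = -69
Σ = -739
Area = |Σ|/2 = 369.5.
Hole:
Apply the shoelace (surveyor's) formula: 2A = Σ (x_i·y_{i+1} − x_{i+1}·y_i), indices taken mod 5.
Σ = (1) + (-14) + (2) + (10) + (10) = 9
Area = |Σ|/2 = 4.5.
Net area = 369.5 − 4.5 = 365.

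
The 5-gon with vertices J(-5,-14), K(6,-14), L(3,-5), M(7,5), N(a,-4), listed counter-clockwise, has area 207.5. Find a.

The doubled signed area Σ (x_i y_{i+1} − x_{i+1} y_i) is linear in a.
With a=0 it equals 168; the coefficient of a is -19 (from the two edges through N).
So -19·a + 168 = 2·207.5 = 415 ⇒ a = -13.

-13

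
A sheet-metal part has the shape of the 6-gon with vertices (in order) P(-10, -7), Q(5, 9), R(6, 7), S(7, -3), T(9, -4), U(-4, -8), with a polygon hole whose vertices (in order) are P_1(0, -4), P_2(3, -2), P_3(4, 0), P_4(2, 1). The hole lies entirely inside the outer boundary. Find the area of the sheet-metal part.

Outer boundary:
P→Q: (-10)(9) − (5)(-7) = -55
Q→R: (5)(7) − (6)(9) = -19
R→S: (6)(-3) − (7)(7) = -67
S→T: (7)(-4) − (9)(-3) = -1
T→U: (9)(-8) − (-4)(-4) = -88
U→P: (-4)(-7) − (-10)(-8) = -52
Σ = -282
Area = |Σ|/2 = 141.
Hole:
Apply the shoelace (surveyor's) formula: 2A = Σ (x_i·y_{i+1} − x_{i+1}·y_i), indices taken mod 4.
Σ = (12) + (8) + (4) + (-8) = 16
Area = |Σ|/2 = 8.
Net area = 141 − 8 = 133.

133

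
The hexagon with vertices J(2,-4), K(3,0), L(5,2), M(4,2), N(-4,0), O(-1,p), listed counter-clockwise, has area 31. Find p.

-5

The doubled signed area Σ (x_i y_{i+1} − x_{i+1} y_i) is linear in p.
With p=0 it equals 32; the coefficient of p is -6 (from the two edges through O).
So -6·p + 32 = 2·31 = 62 ⇒ p = -5.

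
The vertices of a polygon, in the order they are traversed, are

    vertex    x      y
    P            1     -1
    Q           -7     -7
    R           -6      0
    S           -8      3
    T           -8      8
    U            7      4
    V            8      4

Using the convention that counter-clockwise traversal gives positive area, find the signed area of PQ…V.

-109

Σ = (-14) + (-42) + (-18) + (-40) + (-88) + (-4) + (-12) = -218
Signed area = Σ/2 = -109 (negative ⇒ clockwise traversal).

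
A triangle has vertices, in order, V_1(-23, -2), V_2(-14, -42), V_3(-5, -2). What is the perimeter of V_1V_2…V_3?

100

|V_1V_2| = √((9)² + (-40)²) = √1681 = 41
|V_2V_3| = √((9)² + (40)²) = √1681 = 41
|V_3V_1| = √((-18)² + (0)²) = √324 = 18
Perimeter = 41 + 41 + 18 = 100.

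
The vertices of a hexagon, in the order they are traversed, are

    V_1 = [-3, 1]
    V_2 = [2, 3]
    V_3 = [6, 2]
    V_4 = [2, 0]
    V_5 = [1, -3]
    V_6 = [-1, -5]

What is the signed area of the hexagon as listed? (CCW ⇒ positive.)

Apply the surveyor's formula: 2A = Σ (x_i·y_{i+1} − x_{i+1}·y_i), indices taken mod 6.
Σ = (-11) + (-14) + (-4) + (-6) + (-8) + (-16) = -59
Signed area = Σ/2 = -29.5 (negative ⇒ clockwise traversal).

-29.5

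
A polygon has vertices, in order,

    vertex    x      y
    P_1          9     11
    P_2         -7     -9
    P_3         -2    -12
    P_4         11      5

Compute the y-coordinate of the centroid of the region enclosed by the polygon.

-86/65

Apply Gauss's area formula. First the cross-terms c_i = x_i·y_{i+1} − x_{i+1}·y_i:
  -4, 66, 122, 76  ⇒  2A = 260, A = 130.
Then Σ (y_i + y_{i+1})·c_i = -1032, so ȳ = -1032 / (6·130) = -86/65.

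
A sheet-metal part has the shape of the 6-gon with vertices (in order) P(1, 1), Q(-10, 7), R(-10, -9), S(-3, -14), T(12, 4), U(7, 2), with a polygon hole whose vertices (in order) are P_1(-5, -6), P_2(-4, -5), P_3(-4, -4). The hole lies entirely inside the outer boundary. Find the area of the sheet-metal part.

Outer boundary:
Cross-terms: 17, 160, 113, 156, -4, 5  ⇒  Σ = 447
Area = |Σ|/2 = 223.5.
Hole:
P_1→P_2: (-5)(-5) − (-4)(-6) = 1
P_2→P_3: (-4)(-4) − (-4)(-5) = -4
P_3→P_1: (-4)(-6) − (-5)(-4) = 4
Σ = 1
Area = |Σ|/2 = 0.5.
Net area = 223.5 − 0.5 = 223.

223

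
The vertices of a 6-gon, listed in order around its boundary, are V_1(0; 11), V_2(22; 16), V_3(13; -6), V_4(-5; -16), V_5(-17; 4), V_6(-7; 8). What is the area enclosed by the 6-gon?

Apply the shoelace formula: 2A = Σ (x_i·y_{i+1} − x_{i+1}·y_i), indices taken mod 6.
Σ = (-242) + (-340) + (-238) + (-292) + (-108) + (-77) = -1297
Area = |Σ|/2 = 648.5.

648.5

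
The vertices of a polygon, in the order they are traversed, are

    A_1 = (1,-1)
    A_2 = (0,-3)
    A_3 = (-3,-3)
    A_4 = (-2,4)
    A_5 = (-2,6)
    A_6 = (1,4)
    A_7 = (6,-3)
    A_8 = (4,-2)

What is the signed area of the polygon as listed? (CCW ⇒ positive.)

Apply the surveyor's formula: 2A = Σ (x_i·y_{i+1} − x_{i+1}·y_i), indices taken mod 8.
A_1→A_2: (1)(-3) − (0)(-1) = -3
A_2→A_3: (0)(-3) − (-3)(-3) = -9
A_3→A_4: (-3)(4) − (-2)(-3) = -18
A_4→A_5: (-2)(6) − (-2)(4) = -4
A_5→A_6: (-2)(4) − (1)(6) = -14
A_6→A_7: (1)(-3) − (6)(4) = -27
A_7→A_8: (6)(-2) − (4)(-3) = 0
A_8→A_1: (4)(-1) − (1)(-2) = -2
Σ = -77
Signed area = Σ/2 = -38.5 (negative ⇒ clockwise traversal).

-38.5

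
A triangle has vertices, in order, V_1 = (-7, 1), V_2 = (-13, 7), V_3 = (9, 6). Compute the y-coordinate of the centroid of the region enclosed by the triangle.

14/3

Apply Gauss's area formula. First the cross-terms c_i = x_i·y_{i+1} − x_{i+1}·y_i:
  -36, -141, 51  ⇒  2A = -126, A = -63.
Then Σ (y_i + y_{i+1})·c_i = -1764, so ȳ = -1764 / (6·(-63)) = 14/3.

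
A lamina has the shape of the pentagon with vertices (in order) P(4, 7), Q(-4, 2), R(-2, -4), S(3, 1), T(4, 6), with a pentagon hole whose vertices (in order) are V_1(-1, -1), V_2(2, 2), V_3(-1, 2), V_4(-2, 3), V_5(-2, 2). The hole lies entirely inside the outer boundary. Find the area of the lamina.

35.5

Outer boundary:
Apply the shoelace (surveyor's) formula: 2A = Σ (x_i·y_{i+1} − x_{i+1}·y_i), indices taken mod 5.
Cross-terms: 36, 20, 10, 14, 4  ⇒  Σ = 84
Area = |Σ|/2 = 42.
Hole:
Σ = (0) + (6) + (1) + (2) + (4) = 13
Area = |Σ|/2 = 6.5.
Net area = 42 − 6.5 = 35.5.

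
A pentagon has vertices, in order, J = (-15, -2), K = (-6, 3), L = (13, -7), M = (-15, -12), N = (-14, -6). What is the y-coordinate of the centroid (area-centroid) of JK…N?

Apply the shoelace formula. First the cross-terms c_i = x_i·y_{i+1} − x_{i+1}·y_i:
  -57, 3, -261, -78, -62  ⇒  2A = -455, A = -227.5.
Then Σ (y_i + y_{i+1})·c_i = 6790, so ȳ = 6790 / (6·(-227.5)) = -194/39.

-194/39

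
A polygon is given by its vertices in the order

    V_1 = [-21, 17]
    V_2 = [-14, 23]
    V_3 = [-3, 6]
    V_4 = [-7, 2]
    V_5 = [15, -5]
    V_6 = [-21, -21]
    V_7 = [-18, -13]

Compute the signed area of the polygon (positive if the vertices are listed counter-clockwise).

Apply Gauss's area formula: 2A = Σ (x_i·y_{i+1} − x_{i+1}·y_i), indices taken mod 7.
V_1→V_2: (-21)(23) − (-14)(17) = -245
V_2→V_3: (-14)(6) − (-3)(23) = -15
V_3→V_4: (-3)(2) − (-7)(6) = 36
V_4→V_5: (-7)(-5) − (15)(2) = 5
V_5→V_6: (15)(-21) − (-21)(-5) = -420
V_6→V_7: (-21)(-13) − (-18)(-21) = -105
V_7→V_1: (-18)(17) − (-21)(-13) = -579
Σ = -1323
Signed area = Σ/2 = -661.5 (negative ⇒ clockwise traversal).

-661.5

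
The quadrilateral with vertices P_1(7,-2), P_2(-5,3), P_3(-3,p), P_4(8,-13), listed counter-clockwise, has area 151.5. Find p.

-13

The doubled signed area Σ (x_i y_{i+1} − x_{i+1} y_i) is linear in p.
With p=0 it equals 134; the coefficient of p is -13 (from the two edges through P_3).
So -13·p + 134 = 2·151.5 = 303 ⇒ p = -13.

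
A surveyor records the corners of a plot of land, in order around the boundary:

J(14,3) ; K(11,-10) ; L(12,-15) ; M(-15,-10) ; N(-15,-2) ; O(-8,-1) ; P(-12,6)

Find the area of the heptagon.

432

Apply the shoelace (surveyor's) formula: 2A = Σ (x_i·y_{i+1} − x_{i+1}·y_i), indices taken mod 7.
Cross-terms: -173, -45, -345, -120, -1, -60, -120  ⇒  Σ = -864
Area = |Σ|/2 = 432.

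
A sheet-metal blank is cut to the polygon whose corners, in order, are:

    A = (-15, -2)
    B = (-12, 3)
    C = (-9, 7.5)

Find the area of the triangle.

Σ = (-69) + (-63) + (130.5) = -1.5
Area = |Σ|/2 = 0.75.

0.75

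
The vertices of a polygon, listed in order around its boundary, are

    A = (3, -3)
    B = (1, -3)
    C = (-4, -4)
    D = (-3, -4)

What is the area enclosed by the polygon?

1.5

Cross-terms: -6, -16, 4, 21  ⇒  Σ = 3
Area = |Σ|/2 = 1.5.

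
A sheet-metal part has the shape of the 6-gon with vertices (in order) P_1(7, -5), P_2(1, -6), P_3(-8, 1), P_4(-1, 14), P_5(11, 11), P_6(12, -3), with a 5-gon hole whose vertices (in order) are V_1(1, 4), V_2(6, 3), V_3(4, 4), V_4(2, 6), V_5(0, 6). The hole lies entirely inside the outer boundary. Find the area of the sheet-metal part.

275.5

Outer boundary:
Σ = (-37) + (-47) + (-111) + (-165) + (-165) + (-39) = -564
Area = |Σ|/2 = 282.
Hole:
Apply the shoelace formula: 2A = Σ (x_i·y_{i+1} − x_{i+1}·y_i), indices taken mod 5.
V_1→V_2: (1)(3) − (6)(4) = -21
V_2→V_3: (6)(4) − (4)(3) = 12
V_3→V_4: (4)(6) − (2)(4) = 16
V_4→V_5: (2)(6) − (0)(6) = 12
V_5→V_1: (0)(4) − (1)(6) = -6
Σ = 13
Area = |Σ|/2 = 6.5.
Net area = 282 − 6.5 = 275.5.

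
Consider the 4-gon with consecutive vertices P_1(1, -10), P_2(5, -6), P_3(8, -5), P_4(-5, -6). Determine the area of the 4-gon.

25

Σ = (44) + (23) + (-73) + (56) = 50
Area = |Σ|/2 = 25.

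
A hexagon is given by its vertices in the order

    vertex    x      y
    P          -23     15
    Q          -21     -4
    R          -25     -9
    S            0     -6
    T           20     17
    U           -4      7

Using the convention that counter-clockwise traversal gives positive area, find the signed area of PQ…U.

Apply the shoelace (surveyor's) formula: 2A = Σ (x_i·y_{i+1} − x_{i+1}·y_i), indices taken mod 6.
Σ = (407) + (89) + (150) + (120) + (208) + (101) = 1075
Signed area = Σ/2 = 537.5 (positive ⇒ counter-clockwise traversal).

537.5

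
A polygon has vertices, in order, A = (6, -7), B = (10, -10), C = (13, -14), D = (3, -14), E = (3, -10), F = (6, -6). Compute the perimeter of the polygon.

|AB| = √((4)² + (-3)²) = √25 = 5
|BC| = √((3)² + (-4)²) = √25 = 5
|CD| = √((-10)² + (0)²) = √100 = 10
|DE| = √((0)² + (4)²) = √16 = 4
|EF| = √((3)² + (4)²) = √25 = 5
|FA| = √((0)² + (-1)²) = √1 = 1
Perimeter = 5 + 5 + 10 + 4 + 5 + 1 = 30.

30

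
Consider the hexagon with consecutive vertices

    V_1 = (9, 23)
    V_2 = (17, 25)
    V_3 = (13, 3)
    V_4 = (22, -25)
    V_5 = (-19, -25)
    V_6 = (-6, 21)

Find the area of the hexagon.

Apply the shoelace (surveyor's) formula: 2A = Σ (x_i·y_{i+1} − x_{i+1}·y_i), indices taken mod 6.
Σ = (-166) + (-274) + (-391) + (-1025) + (-549) + (-327) = -2732
Area = |Σ|/2 = 1366.

1366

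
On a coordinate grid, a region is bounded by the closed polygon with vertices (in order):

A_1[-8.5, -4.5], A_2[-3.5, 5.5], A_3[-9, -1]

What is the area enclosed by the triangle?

11.25

Apply the surveyor's formula: 2A = Σ (x_i·y_{i+1} − x_{i+1}·y_i), indices taken mod 3.
A_1→A_2: (-8.5)(5.5) − (-3.5)(-4.5) = -62.5
A_2→A_3: (-3.5)(-1) − (-9)(5.5) = 53
A_3→A_1: (-9)(-4.5) − (-8.5)(-1) = 32
Σ = 22.5
Area = |Σ|/2 = 11.25.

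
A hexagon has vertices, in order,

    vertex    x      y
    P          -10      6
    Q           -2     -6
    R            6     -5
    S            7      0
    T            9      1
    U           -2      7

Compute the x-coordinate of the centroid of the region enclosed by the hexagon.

Apply the surveyor's formula. First the cross-terms c_i = x_i·y_{i+1} − x_{i+1}·y_i:
  72, 46, 35, 7, 65, 58  ⇒  2A = 283, A = 141.5.
Then Σ (x_i + x_{i+1})·c_i = -354, so x̄ = -354 / (6·141.5) = -118/283.

-118/283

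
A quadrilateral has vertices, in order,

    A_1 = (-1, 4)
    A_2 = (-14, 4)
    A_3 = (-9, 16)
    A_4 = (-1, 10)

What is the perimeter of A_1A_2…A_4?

|A_1A_2| = √((-13)² + (0)²) = √169 = 13
|A_2A_3| = √((5)² + (12)²) = √169 = 13
|A_3A_4| = √((8)² + (-6)²) = √100 = 10
|A_4A_1| = √((0)² + (-6)²) = √36 = 6
Perimeter = 13 + 13 + 10 + 6 = 42.

42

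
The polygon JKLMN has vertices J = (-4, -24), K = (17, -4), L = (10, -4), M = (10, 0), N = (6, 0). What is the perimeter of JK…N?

70

|JK| = √((21)² + (20)²) = √841 = 29
|KL| = √((-7)² + (0)²) = √49 = 7
|LM| = √((0)² + (4)²) = √16 = 4
|MN| = √((-4)² + (0)²) = √16 = 4
|NJ| = √((-10)² + (-24)²) = √676 = 26
Perimeter = 29 + 7 + 4 + 4 + 26 = 70.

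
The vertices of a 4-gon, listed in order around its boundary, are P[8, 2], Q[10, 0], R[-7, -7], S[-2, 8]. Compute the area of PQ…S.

114

Apply the shoelace formula: 2A = Σ (x_i·y_{i+1} − x_{i+1}·y_i), indices taken mod 4.
P→Q: (8)(0) − (10)(2) = -20
Q→R: (10)(-7) − (-7)(0) = -70
R→S: (-7)(8) − (-2)(-7) = -70
S→P: (-2)(2) − (8)(8) = -68
Σ = -228
Area = |Σ|/2 = 114.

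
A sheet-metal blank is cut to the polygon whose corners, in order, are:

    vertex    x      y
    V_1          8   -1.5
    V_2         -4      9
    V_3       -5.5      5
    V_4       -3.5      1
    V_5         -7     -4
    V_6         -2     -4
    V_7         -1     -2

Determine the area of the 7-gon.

83

Apply Gauss's area formula: 2A = Σ (x_i·y_{i+1} − x_{i+1}·y_i), indices taken mod 7.
Cross-terms: 66, 29.5, 12, 21, 20, 0, 17.5  ⇒  Σ = 166
Area = |Σ|/2 = 83.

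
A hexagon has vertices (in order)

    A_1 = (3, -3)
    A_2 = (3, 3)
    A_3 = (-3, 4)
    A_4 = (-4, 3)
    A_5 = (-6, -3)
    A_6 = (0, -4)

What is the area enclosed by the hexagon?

56

Apply the surveyor's formula: 2A = Σ (x_i·y_{i+1} − x_{i+1}·y_i), indices taken mod 6.
Σ = (18) + (21) + (7) + (30) + (24) + (12) = 112
Area = |Σ|/2 = 56.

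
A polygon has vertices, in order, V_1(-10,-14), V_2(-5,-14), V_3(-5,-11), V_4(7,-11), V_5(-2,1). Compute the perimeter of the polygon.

52

|V_1V_2| = √((5)² + (0)²) = √25 = 5
|V_2V_3| = √((0)² + (3)²) = √9 = 3
|V_3V_4| = √((12)² + (0)²) = √144 = 12
|V_4V_5| = √((-9)² + (12)²) = √225 = 15
|V_5V_1| = √((-8)² + (-15)²) = √289 = 17
Perimeter = 5 + 3 + 12 + 15 + 17 = 52.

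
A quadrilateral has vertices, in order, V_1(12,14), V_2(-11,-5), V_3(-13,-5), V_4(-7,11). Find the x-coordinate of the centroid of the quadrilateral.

-686/243

Apply Gauss's area formula. First the cross-terms c_i = x_i·y_{i+1} − x_{i+1}·y_i:
  94, -10, -178, -230  ⇒  2A = -324, A = -162.
Then Σ (x_i + x_{i+1})·c_i = 2744, so x̄ = 2744 / (6·(-162)) = -686/243.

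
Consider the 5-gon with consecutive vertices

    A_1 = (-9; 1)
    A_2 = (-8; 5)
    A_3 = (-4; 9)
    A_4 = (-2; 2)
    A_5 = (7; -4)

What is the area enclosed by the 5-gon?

Apply the shoelace (surveyor's) formula: 2A = Σ (x_i·y_{i+1} − x_{i+1}·y_i), indices taken mod 5.
Cross-terms: -37, -52, 10, -6, -29  ⇒  Σ = -114
Area = |Σ|/2 = 57.

57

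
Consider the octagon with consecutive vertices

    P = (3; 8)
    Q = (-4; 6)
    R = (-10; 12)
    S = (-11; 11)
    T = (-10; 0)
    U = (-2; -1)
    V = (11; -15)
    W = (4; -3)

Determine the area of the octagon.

Apply the shoelace formula: 2A = Σ (x_i·y_{i+1} − x_{i+1}·y_i), indices taken mod 8.
Cross-terms: 50, 12, 22, 110, 10, 41, 27, 41  ⇒  Σ = 313
Area = |Σ|/2 = 156.5.

156.5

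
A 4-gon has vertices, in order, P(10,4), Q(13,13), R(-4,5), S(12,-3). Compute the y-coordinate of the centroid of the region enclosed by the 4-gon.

Apply Gauss's area formula. First the cross-terms c_i = x_i·y_{i+1} − x_{i+1}·y_i:
  78, 117, -48, 78  ⇒  2A = 225, A = 112.5.
Then Σ (y_i + y_{i+1})·c_i = 3414, so ȳ = 3414 / (6·112.5) = 1138/225.

1138/225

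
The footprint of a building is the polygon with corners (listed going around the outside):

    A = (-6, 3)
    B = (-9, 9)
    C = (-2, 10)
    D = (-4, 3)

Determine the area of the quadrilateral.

Σ = (-27) + (-72) + (34) + (6) = -59
Area = |Σ|/2 = 29.5.

29.5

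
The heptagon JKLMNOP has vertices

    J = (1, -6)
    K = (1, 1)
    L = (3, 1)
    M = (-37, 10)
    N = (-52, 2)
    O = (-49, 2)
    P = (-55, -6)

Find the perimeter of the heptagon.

136

|JK| = √((0)² + (7)²) = √49 = 7
|KL| = √((2)² + (0)²) = √4 = 2
|LM| = √((-40)² + (9)²) = √1681 = 41
|MN| = √((-15)² + (-8)²) = √289 = 17
|NO| = √((3)² + (0)²) = √9 = 3
|OP| = √((-6)² + (-8)²) = √100 = 10
|PJ| = √((56)² + (0)²) = √3136 = 56
Perimeter = 7 + 2 + 41 + 17 + 3 + 10 + 56 = 136.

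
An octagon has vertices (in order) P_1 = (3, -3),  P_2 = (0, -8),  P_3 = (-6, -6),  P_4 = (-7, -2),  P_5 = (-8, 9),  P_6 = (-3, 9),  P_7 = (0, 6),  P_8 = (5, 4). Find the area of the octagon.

Apply the shoelace formula: 2A = Σ (x_i·y_{i+1} − x_{i+1}·y_i), indices taken mod 8.
Σ = (-24) + (-48) + (-30) + (-79) + (-45) + (-18) + (-30) + (-27) = -301
Area = |Σ|/2 = 150.5.

150.5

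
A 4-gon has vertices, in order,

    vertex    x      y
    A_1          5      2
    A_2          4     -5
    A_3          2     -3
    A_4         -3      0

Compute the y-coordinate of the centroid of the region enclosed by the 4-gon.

-13/15

Apply Gauss's area formula. First the cross-terms c_i = x_i·y_{i+1} − x_{i+1}·y_i:
  -33, -2, -9, -6  ⇒  2A = -50, A = -25.
Then Σ (y_i + y_{i+1})·c_i = 130, so ȳ = 130 / (6·(-25)) = -13/15.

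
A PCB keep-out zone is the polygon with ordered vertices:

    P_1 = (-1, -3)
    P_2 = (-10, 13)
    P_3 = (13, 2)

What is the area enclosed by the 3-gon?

134.5

Apply the shoelace (surveyor's) formula: 2A = Σ (x_i·y_{i+1} − x_{i+1}·y_i), indices taken mod 3.
Σ = (-43) + (-189) + (-37) = -269
Area = |Σ|/2 = 134.5.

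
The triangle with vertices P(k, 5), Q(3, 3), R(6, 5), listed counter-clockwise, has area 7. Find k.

-1

Write out the shoelace sum; only the two edges meeting at P involve k:
2·Area = [(6·5 − k·5) + (k·3 − 3·5)] + -3
       = -2·k + 12 = 14
⇒ k = -1.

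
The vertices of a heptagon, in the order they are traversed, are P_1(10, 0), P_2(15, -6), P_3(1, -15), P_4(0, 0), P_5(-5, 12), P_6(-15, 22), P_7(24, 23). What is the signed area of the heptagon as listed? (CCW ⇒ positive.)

Apply the shoelace formula: 2A = Σ (x_i·y_{i+1} − x_{i+1}·y_i), indices taken mod 7.
Σ = (-60) + (-219) + (0) + (0) + (70) + (-873) + (-230) = -1312
Signed area = Σ/2 = -656 (negative ⇒ clockwise traversal).

-656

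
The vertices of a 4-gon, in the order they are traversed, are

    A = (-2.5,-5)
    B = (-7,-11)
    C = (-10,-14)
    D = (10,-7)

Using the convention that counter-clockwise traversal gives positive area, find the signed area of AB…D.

Σ = (-7.5) + (-12) + (210) + (-67.5) = 123
Signed area = Σ/2 = 61.5 (positive ⇒ counter-clockwise traversal).

61.5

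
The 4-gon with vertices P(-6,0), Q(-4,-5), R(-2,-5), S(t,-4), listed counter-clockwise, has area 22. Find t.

4

Write out the shoelace sum; only the two edges meeting at S involve t:
2·Area = [((-2)·(-4) − t·(-5)) + (t·0 − (-6)·(-4))] + 40
       = 5·t + 24 = 44
⇒ t = 4.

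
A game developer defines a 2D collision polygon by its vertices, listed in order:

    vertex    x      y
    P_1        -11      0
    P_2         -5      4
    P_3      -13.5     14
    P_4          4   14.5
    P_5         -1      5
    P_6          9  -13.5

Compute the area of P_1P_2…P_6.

228.625

Apply Gauss's area formula: 2A = Σ (x_i·y_{i+1} − x_{i+1}·y_i), indices taken mod 6.
Σ = (-44) + (-16) + (-251.75) + (34.5) + (-31.5) + (-148.5) = -457.25
Area = |Σ|/2 = 228.625.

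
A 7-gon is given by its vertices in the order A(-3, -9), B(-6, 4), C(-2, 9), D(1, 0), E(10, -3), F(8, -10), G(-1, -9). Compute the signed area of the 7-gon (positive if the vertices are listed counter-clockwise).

-150

Apply Gauss's area formula: 2A = Σ (x_i·y_{i+1} − x_{i+1}·y_i), indices taken mod 7.
Σ = (-66) + (-46) + (-9) + (-3) + (-76) + (-82) + (-18) = -300
Signed area = Σ/2 = -150 (negative ⇒ clockwise traversal).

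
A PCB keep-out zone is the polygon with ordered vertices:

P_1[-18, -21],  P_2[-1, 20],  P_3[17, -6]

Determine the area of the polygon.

590

Apply the shoelace (surveyor's) formula: 2A = Σ (x_i·y_{i+1} − x_{i+1}·y_i), indices taken mod 3.
Σ = (-381) + (-334) + (-465) = -1180
Area = |Σ|/2 = 590.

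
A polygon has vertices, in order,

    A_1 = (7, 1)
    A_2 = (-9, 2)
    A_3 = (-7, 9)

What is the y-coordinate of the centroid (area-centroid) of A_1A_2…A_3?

Apply the shoelace formula. First the cross-terms c_i = x_i·y_{i+1} − x_{i+1}·y_i:
  23, -67, -70  ⇒  2A = -114, A = -57.
Then Σ (y_i + y_{i+1})·c_i = -1368, so ȳ = -1368 / (6·(-57)) = 4.

4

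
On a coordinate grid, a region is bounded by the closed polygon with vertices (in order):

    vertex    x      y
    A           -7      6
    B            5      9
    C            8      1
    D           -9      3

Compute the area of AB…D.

Apply the shoelace (surveyor's) formula: 2A = Σ (x_i·y_{i+1} − x_{i+1}·y_i), indices taken mod 4.
A→B: (-7)(9) − (5)(6) = -93
B→C: (5)(1) − (8)(9) = -67
C→D: (8)(3) − (-9)(1) = 33
D→A: (-9)(6) − (-7)(3) = -33
Σ = -160
Area = |Σ|/2 = 80.

80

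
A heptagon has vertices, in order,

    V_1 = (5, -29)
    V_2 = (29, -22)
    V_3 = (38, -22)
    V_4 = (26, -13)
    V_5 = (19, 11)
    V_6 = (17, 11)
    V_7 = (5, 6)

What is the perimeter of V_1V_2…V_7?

|V_1V_2| = √((24)² + (7)²) = √625 = 25
|V_2V_3| = √((9)² + (0)²) = √81 = 9
|V_3V_4| = √((-12)² + (9)²) = √225 = 15
|V_4V_5| = √((-7)² + (24)²) = √625 = 25
|V_5V_6| = √((-2)² + (0)²) = √4 = 2
|V_6V_7| = √((-12)² + (-5)²) = √169 = 13
|V_7V_1| = √((0)² + (-35)²) = √1225 = 35
Perimeter = 25 + 9 + 15 + 25 + 2 + 13 + 35 = 124.

124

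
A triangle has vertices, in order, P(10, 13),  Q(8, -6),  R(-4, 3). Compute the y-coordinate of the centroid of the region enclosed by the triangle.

10/3

Apply the shoelace formula. First the cross-terms c_i = x_i·y_{i+1} − x_{i+1}·y_i:
  -164, 0, -82  ⇒  2A = -246, A = -123.
Then Σ (y_i + y_{i+1})·c_i = -2460, so ȳ = -2460 / (6·(-123)) = 10/3.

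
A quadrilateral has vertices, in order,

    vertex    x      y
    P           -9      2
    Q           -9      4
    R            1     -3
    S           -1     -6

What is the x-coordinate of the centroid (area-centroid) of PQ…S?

Apply the shoelace (surveyor's) formula. First the cross-terms c_i = x_i·y_{i+1} − x_{i+1}·y_i:
  -18, 23, -9, -56  ⇒  2A = -60, A = -30.
Then Σ (x_i + x_{i+1})·c_i = 700, so x̄ = 700 / (6·(-30)) = -35/9.

-35/9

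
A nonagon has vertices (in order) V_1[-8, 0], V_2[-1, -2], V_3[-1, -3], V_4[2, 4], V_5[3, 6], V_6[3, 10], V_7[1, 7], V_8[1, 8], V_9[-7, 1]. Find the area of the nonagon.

Σ = (16) + (1) + (2) + (0) + (12) + (11) + (1) + (57) + (8) = 108
Area = |Σ|/2 = 54.

54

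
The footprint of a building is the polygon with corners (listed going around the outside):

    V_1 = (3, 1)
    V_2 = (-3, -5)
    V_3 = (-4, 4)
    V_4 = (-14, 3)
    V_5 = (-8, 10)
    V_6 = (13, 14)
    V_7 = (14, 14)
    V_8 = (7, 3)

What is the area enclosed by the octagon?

215

Apply the surveyor's formula: 2A = Σ (x_i·y_{i+1} − x_{i+1}·y_i), indices taken mod 8.
V_1→V_2: (3)(-5) − (-3)(1) = -12
V_2→V_3: (-3)(4) − (-4)(-5) = -32
V_3→V_4: (-4)(3) − (-14)(4) = 44
V_4→V_5: (-14)(10) − (-8)(3) = -116
V_5→V_6: (-8)(14) − (13)(10) = -242
V_6→V_7: (13)(14) − (14)(14) = -14
V_7→V_8: (14)(3) − (7)(14) = -56
V_8→V_1: (7)(1) − (3)(3) = -2
Σ = -430
Area = |Σ|/2 = 215.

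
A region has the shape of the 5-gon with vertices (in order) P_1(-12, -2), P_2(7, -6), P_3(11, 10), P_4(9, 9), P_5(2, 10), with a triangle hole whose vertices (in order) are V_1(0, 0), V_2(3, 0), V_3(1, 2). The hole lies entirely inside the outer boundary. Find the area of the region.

206.5

Outer boundary:
Apply Gauss's area formula: 2A = Σ (x_i·y_{i+1} − x_{i+1}·y_i), indices taken mod 5.
Cross-terms: 86, 136, 9, 72, 116  ⇒  Σ = 419
Area = |Σ|/2 = 209.5.
Hole:
Apply the surveyor's formula: 2A = Σ (x_i·y_{i+1} − x_{i+1}·y_i), indices taken mod 3.
V_1→V_2: (0)(0) − (3)(0) = 0
V_2→V_3: (3)(2) − (1)(0) = 6
V_3→V_1: (1)(0) − (0)(2) = 0
Σ = 6
Area = |Σ|/2 = 3.
Net area = 209.5 − 3 = 206.5.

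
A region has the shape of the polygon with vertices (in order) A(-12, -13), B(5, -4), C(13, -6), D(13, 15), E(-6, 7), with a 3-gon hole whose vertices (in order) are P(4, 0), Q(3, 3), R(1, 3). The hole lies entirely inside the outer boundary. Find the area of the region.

372.5

Outer boundary:
Σ = (113) + (22) + (273) + (181) + (162) = 751
Area = |Σ|/2 = 375.5.
Hole:
Apply Gauss's area formula: 2A = Σ (x_i·y_{i+1} − x_{i+1}·y_i), indices taken mod 3.
Σ = (12) + (6) + (-12) = 6
Area = |Σ|/2 = 3.
Net area = 375.5 − 3 = 372.5.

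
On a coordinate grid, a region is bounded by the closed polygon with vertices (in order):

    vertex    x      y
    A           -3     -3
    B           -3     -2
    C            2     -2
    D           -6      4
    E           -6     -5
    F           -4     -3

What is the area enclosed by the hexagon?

29

Σ = (-3) + (10) + (-4) + (54) + (-2) + (3) = 58
Area = |Σ|/2 = 29.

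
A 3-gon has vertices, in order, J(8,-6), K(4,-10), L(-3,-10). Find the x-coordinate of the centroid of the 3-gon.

3

Apply the surveyor's formula. First the cross-terms c_i = x_i·y_{i+1} − x_{i+1}·y_i:
  -56, -70, 98  ⇒  2A = -28, A = -14.
Then Σ (x_i + x_{i+1})·c_i = -252, so x̄ = -252 / (6·(-14)) = 3.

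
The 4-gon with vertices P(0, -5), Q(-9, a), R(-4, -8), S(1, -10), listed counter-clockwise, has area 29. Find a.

-3

The doubled signed area Σ (x_i y_{i+1} − x_{i+1} y_i) is linear in a.
With a=0 it equals 70; the coefficient of a is 4 (from the two edges through Q).
So 4·a + 70 = 2·29 = 58 ⇒ a = -3.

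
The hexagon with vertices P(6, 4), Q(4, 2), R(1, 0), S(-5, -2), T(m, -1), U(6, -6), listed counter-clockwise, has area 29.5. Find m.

Write out the shoelace sum; only the two edges meeting at T involve m:
2·Area = [((-5)·(-1) − m·(-2)) + (m·(-6) − 6·(-1))] + 52
       = -4·m + 63 = 59
⇒ m = 1.

1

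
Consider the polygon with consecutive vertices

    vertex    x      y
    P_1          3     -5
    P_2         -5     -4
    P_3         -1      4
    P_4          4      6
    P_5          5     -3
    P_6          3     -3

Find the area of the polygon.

68.5

Apply the shoelace formula: 2A = Σ (x_i·y_{i+1} − x_{i+1}·y_i), indices taken mod 6.
P_1→P_2: (3)(-4) − (-5)(-5) = -37
P_2→P_3: (-5)(4) − (-1)(-4) = -24
P_3→P_4: (-1)(6) − (4)(4) = -22
P_4→P_5: (4)(-3) − (5)(6) = -42
P_5→P_6: (5)(-3) − (3)(-3) = -6
P_6→P_1: (3)(-5) − (3)(-3) = -6
Σ = -137
Area = |Σ|/2 = 68.5.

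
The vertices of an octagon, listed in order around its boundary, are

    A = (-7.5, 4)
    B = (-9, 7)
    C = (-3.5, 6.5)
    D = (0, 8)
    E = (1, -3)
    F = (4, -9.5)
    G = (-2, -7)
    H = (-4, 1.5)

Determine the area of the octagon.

83.375

Apply the shoelace (surveyor's) formula: 2A = Σ (x_i·y_{i+1} − x_{i+1}·y_i), indices taken mod 8.
Cross-terms: -16.5, -34, -28, -8, 2.5, -47, -31, -4.75  ⇒  Σ = -166.75
Area = |Σ|/2 = 83.375.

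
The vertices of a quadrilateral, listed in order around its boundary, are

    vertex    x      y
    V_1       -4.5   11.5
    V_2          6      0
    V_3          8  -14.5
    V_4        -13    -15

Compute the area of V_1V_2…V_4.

340.75

Apply Gauss's area formula: 2A = Σ (x_i·y_{i+1} − x_{i+1}·y_i), indices taken mod 4.
Σ = (-69) + (-87) + (-308.5) + (-217) = -681.5
Area = |Σ|/2 = 340.75.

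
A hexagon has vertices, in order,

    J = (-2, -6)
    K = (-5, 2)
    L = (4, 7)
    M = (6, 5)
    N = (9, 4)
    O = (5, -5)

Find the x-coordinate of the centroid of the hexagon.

428/225

Apply the surveyor's formula. First the cross-terms c_i = x_i·y_{i+1} − x_{i+1}·y_i:
  -34, -43, -22, -21, -65, -40  ⇒  2A = -225, A = -112.5.
Then Σ (x_i + x_{i+1})·c_i = -1284, so x̄ = -1284 / (6·(-112.5)) = 428/225.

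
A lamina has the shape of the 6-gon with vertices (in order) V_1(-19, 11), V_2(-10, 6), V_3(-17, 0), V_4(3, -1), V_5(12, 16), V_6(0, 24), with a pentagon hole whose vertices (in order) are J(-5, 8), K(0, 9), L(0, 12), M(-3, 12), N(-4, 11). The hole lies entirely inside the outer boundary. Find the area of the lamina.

445

Outer boundary:
Apply the surveyor's formula: 2A = Σ (x_i·y_{i+1} − x_{i+1}·y_i), indices taken mod 6.
V_1→V_2: (-19)(6) − (-10)(11) = -4
V_2→V_3: (-10)(0) − (-17)(6) = 102
V_3→V_4: (-17)(-1) − (3)(0) = 17
V_4→V_5: (3)(16) − (12)(-1) = 60
V_5→V_6: (12)(24) − (0)(16) = 288
V_6→V_1: (0)(11) − (-19)(24) = 456
Σ = 919
Area = |Σ|/2 = 459.5.
Hole:
Apply the surveyor's formula: 2A = Σ (x_i·y_{i+1} − x_{i+1}·y_i), indices taken mod 5.
Σ = (-45) + (0) + (36) + (15) + (23) = 29
Area = |Σ|/2 = 14.5.
Net area = 459.5 − 14.5 = 445.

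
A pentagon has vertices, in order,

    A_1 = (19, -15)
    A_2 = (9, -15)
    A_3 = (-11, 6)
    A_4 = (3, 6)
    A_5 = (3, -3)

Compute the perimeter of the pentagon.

|A_1A_2| = √((-10)² + (0)²) = √100 = 10
|A_2A_3| = √((-20)² + (21)²) = √841 = 29
|A_3A_4| = √((14)² + (0)²) = √196 = 14
|A_4A_5| = √((0)² + (-9)²) = √81 = 9
|A_5A_1| = √((16)² + (-12)²) = √400 = 20
Perimeter = 10 + 29 + 14 + 9 + 20 = 82.

82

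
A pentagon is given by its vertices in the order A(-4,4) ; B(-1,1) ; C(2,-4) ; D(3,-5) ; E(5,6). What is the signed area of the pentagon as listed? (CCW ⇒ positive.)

45.5

Cross-terms: 0, 2, 2, 43, 44  ⇒  Σ = 91
Signed area = Σ/2 = 45.5 (positive ⇒ counter-clockwise traversal).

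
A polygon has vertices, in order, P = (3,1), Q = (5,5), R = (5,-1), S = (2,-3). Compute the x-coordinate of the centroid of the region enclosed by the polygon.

128/33

Apply Gauss's area formula. First the cross-terms c_i = x_i·y_{i+1} − x_{i+1}·y_i:
  10, -30, -13, 11  ⇒  2A = -22, A = -11.
Then Σ (x_i + x_{i+1})·c_i = -256, so x̄ = -256 / (6·(-11)) = 128/33.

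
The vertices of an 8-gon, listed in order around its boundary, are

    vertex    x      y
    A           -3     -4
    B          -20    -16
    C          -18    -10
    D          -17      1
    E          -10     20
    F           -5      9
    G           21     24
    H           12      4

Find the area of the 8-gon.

Apply the shoelace (surveyor's) formula: 2A = Σ (x_i·y_{i+1} − x_{i+1}·y_i), indices taken mod 8.
Σ = (-32) + (-88) + (-188) + (-330) + (10) + (-309) + (-204) + (-36) = -1177
Area = |Σ|/2 = 588.5.

588.5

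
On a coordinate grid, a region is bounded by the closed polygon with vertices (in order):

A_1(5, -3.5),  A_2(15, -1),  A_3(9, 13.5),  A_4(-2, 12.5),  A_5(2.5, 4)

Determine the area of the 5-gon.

165.25

Apply the shoelace (surveyor's) formula: 2A = Σ (x_i·y_{i+1} − x_{i+1}·y_i), indices taken mod 5.
A_1→A_2: (5)(-1) − (15)(-3.5) = 47.5
A_2→A_3: (15)(13.5) − (9)(-1) = 211.5
A_3→A_4: (9)(12.5) − (-2)(13.5) = 139.5
A_4→A_5: (-2)(4) − (2.5)(12.5) = -39.25
A_5→A_1: (2.5)(-3.5) − (5)(4) = -28.75
Σ = 330.5
Area = |Σ|/2 = 165.25.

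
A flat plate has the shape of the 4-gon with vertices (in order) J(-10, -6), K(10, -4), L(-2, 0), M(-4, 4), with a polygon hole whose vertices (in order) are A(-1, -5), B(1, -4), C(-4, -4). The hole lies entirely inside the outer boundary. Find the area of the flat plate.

71.5

Outer boundary:
Apply the shoelace (surveyor's) formula: 2A = Σ (x_i·y_{i+1} − x_{i+1}·y_i), indices taken mod 4.
Cross-terms: 100, -8, -8, 64  ⇒  Σ = 148
Area = |Σ|/2 = 74.
Hole:
Apply the shoelace (surveyor's) formula: 2A = Σ (x_i·y_{i+1} − x_{i+1}·y_i), indices taken mod 3.
A→B: (-1)(-4) − (1)(-5) = 9
B→C: (1)(-4) − (-4)(-4) = -20
C→A: (-4)(-5) − (-1)(-4) = 16
Σ = 5
Area = |Σ|/2 = 2.5.
Net area = 74 − 2.5 = 71.5.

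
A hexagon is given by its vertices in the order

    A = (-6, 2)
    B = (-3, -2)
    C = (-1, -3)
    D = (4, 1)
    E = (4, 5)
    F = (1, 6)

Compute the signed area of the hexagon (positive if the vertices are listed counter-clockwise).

54.5

Σ = (18) + (7) + (11) + (16) + (19) + (38) = 109
Signed area = Σ/2 = 54.5 (positive ⇒ counter-clockwise traversal).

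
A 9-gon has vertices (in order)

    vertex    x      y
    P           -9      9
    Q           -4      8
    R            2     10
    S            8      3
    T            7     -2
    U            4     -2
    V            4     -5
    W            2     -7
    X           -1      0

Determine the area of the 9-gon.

127.5

Apply the shoelace formula: 2A = Σ (x_i·y_{i+1} − x_{i+1}·y_i), indices taken mod 9.
P→Q: (-9)(8) − (-4)(9) = -36
Q→R: (-4)(10) − (2)(8) = -56
R→S: (2)(3) − (8)(10) = -74
S→T: (8)(-2) − (7)(3) = -37
T→U: (7)(-2) − (4)(-2) = -6
U→V: (4)(-5) − (4)(-2) = -12
V→W: (4)(-7) − (2)(-5) = -18
W→X: (2)(0) − (-1)(-7) = -7
X→P: (-1)(9) − (-9)(0) = -9
Σ = -255
Area = |Σ|/2 = 127.5.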